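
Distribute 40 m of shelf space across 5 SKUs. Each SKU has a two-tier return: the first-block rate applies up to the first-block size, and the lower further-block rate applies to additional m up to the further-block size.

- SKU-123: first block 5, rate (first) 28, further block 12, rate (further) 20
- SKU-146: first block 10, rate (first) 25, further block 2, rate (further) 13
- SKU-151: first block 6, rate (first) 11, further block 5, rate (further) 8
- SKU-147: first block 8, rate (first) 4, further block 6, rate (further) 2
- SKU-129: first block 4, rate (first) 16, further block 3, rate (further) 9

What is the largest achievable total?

Rank every tier by rate: SKU-123/tier1 28 > SKU-146/tier1 25 > SKU-123/tier2 20 > SKU-129/tier1 16 > SKU-146/tier2 13 > SKU-151/tier1 11 > SKU-129/tier2 9 > SKU-151/tier2 8 > SKU-147/tier1 4 > SKU-147/tier2 2.
SKU-123 tier1 at 28: fill all 5 → 35 left.
SKU-146/tier1 (25): +10 → 25 left.
Fill SKU-123 tier2 block (12 at 20) → 13 left.
Fill SKU-129 tier1 block (4 at 16) → 9 left.
Fill SKU-146 tier2 block (2 at 13) → 7 left.
Fill SKU-151 tier1 block (6 at 11) → 1 left.
SKU-129/tier2: +1 of 3 at 9; pool empty.
Total = 28×5 + 25×10 + 20×12 + 16×4 + 13×2 + 11×6 + 9×1 = 795.

795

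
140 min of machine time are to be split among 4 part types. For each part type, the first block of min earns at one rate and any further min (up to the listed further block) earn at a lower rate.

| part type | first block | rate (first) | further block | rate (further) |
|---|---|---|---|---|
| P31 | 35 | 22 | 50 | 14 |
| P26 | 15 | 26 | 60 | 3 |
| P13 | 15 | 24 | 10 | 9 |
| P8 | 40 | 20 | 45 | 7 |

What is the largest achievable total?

2810

Treat each block as its own option and order by rate: P26/first 26 > P13/first 24 > P31/first 22 > P8/first 20 > P31/second 14 > P13/second 9 > P8/second 7 > P26/second 3.
P26 first at 26: fill all 15 ; 125 left.
P13/first (24): +15 ; 110 left.
P31 first at 22: fill all 35 ; 75 left.
P8 first at 20: fill all 40 ; 35 left.
P31/second: +35 of 50 at 14; pool empty.
Total = 26×15 + 24×15 + 22×35 + 20×40 + 14×35 = 2810.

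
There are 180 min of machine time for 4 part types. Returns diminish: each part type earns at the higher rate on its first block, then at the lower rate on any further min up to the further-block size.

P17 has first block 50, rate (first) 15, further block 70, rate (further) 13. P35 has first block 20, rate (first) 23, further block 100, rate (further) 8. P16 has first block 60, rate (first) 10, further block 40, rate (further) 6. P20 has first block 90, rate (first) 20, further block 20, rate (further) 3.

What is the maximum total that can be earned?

3270

Treat each block as its own option and order by rate: P35/tier1 23 > P20/tier1 20 > P17/tier1 15 > P17/tier2 13 > P16/tier1 10 > P35/tier2 8 > P16/tier2 6 > P20/tier2 3.
Fill P35 tier1 block (20 at 23) → 160 left.
P20/tier1 (20): +90 → 70 left.
P17 tier1 at 15: fill all 50 → 20 left.
20 remain; put them into P17 tier2 at 13.
Total = 23×20 + 20×90 + 15×50 + 13×20 = 3270.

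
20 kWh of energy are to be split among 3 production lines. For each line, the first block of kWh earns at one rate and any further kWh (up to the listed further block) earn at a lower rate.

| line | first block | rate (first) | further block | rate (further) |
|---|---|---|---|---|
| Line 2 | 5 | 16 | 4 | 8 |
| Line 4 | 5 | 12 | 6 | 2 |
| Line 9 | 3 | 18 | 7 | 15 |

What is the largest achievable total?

Rank every tier by rate: Line 9/tier1 18 > Line 2/tier1 16 > Line 9/tier2 15 > Line 4/tier1 12 > Line 2/tier2 8 > Line 4/tier2 2.
Line 9/tier1 (18): +3 → 17 left.
Line 2 tier1 at 16: fill all 5 → 12 left.
Line 9/tier2 (15): +7 → 5 left.
Line 4/tier1 (12): +5 → 0 left.
Total = 18×3 + 16×5 + 15×7 + 12×5 = 299.

299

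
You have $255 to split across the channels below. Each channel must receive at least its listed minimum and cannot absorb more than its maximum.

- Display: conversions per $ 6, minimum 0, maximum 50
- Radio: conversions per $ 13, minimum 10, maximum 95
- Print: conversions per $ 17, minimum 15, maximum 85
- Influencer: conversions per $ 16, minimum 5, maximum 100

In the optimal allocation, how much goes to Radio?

Meeting every minimum uses 0+10+15+5 = 30 $, leaving 225.
Highest conversions per $ first: Print 17 > Influencer 16 > Radio 13 > Display 6.
Print: +70 to 85 (cap) — 155 left.
Influencer: +95 to 100 (cap) — 60 left.
Radio: +60 (room for 85) → 70. Pool exhausted.

70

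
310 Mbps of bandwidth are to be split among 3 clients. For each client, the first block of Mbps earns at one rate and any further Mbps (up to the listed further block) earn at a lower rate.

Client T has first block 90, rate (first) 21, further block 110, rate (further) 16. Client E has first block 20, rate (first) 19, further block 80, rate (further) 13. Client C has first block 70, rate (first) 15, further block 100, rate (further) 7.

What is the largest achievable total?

5340

Treat each block as its own option and order by rate: Client T/tier1 21 > Client E/tier1 19 > Client T/tier2 16 > Client C/tier1 15 > Client E/tier2 13 > Client C/tier2 7.
Client T/tier1 (21): +90 → 220 left.
Fill Client E tier1 block (20 at 19) → 200 left.
Client T tier2 at 16: fill all 110 → 90 left.
Fill Client C tier1 block (70 at 15) → 20 left.
20 remain; put them into Client E tier2 at 13.
Total = 21×90 + 19×20 + 16×110 + 15×70 + 13×20 = 5340.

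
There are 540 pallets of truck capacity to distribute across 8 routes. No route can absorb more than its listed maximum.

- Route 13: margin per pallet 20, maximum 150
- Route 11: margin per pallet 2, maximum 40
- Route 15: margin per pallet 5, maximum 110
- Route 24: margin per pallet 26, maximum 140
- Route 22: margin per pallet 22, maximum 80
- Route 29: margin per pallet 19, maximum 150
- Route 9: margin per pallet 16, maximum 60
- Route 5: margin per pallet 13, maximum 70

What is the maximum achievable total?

Order the routes by margin per pallet: Route 24 26 > Route 22 22 > Route 13 20 > Route 29 19 > Route 9 16 > Route 5 13 > Route 15 5 > Route 11 2.
Give Route 24 140 to hit its cap of 140 — 400 left.
Route 22: +80 to 80 (cap) — 320 left.
Give Route 13 150 to hit its cap of 150 — 170 left.
Route 29 takes 150 to reach its cap of 150 — 20 left.
Route 9: +20 (room for 60) → 20. Pool exhausted.
Total = 20×150 + 26×140 + 22×80 + 19×150 + 16×20 = 11570.

11570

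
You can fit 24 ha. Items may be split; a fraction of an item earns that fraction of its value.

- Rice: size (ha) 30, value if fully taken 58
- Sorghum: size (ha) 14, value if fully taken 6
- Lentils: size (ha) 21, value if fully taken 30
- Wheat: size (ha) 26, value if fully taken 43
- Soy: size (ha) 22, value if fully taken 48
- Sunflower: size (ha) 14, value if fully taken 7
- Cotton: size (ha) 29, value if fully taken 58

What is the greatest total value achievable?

52

Sort by value density: Soy 48/22≈2.18, Cotton 58/29≈2, Rice 58/30≈1.93, Wheat 43/26≈1.65, Lentils 30/21≈1.43, Sunflower 7/14≈0.5, Sorghum 6/14≈0.429.
All 22 ha of Soy fit (value 48) → 2 remain.
Fill the last 2 ha with part of Cotton: 2/29 of it earns 4.
Total value = 52.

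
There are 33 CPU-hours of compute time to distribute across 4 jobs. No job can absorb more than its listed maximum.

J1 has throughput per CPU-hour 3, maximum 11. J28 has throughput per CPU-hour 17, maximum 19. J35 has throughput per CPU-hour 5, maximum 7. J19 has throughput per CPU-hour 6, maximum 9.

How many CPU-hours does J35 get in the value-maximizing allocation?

5

Order the jobs by throughput per CPU-hour: J28 17 > J19 6 > J35 5 > J1 3.
J28 takes 19 to reach its cap of 19 → 14 left.
Give J19 9 to hit its cap of 9 → 5 left.
J35 has room for 7 but only 5 remain, so it gets 5.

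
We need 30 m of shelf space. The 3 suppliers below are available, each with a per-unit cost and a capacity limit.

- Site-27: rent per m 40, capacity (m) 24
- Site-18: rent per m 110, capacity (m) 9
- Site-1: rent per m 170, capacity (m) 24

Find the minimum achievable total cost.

1620

Fill from the cheapest supplier first.
Site-27 (40): use full 24 → 6 m to go.
Take 6 from Site-18 at 110 to finish.
Site-1: unused.
Cost = 24×40 + 6×110 = 1620.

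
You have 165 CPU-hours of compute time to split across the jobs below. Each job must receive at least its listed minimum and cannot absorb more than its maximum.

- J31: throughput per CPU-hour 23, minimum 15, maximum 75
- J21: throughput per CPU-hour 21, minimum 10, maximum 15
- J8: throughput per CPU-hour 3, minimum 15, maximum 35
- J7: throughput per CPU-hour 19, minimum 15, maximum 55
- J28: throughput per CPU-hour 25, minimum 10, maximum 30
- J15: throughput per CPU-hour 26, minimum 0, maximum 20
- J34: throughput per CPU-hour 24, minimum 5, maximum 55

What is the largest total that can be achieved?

3590

Meeting every minimum uses 15+10+15+15+10+0+5 = 70 CPU-hours, leaving 95.
Rank by throughput per CPU-hour: J15 26 > J28 25 > J34 24 > J31 23 > J21 21 > J7 19 > J8 3.
Give J15 20 more to hit its cap of 20 ; 75 left.
Give J28 20 more to hit its cap of 30 ; 55 left.
J34 takes 50 more to reach its cap of 55 ; 5 left.
Only 5 left; J31 takes them to reach 20.
Total = 23×20 + 21×10 + 3×15 + 19×15 + 25×30 + 26×20 + 24×55 = 3590.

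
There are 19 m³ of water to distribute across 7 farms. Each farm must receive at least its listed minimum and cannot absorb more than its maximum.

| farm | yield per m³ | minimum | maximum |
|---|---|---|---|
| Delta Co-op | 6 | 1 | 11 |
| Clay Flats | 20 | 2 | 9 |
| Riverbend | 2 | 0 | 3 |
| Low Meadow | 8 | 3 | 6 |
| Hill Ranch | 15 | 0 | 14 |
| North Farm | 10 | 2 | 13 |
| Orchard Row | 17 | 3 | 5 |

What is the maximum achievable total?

298

Meeting every minimum uses 1+2+0+3+0+2+3 = 11 m³, leaving 8.
Order the farms by yield per m³: Clay Flats 20 > Orchard Row 17 > Hill Ranch 15 > North Farm 10 > Low Meadow 8 > Delta Co-op 6 > Riverbend 2.
Clay Flats takes 7 more to reach its cap of 9 ; 1 left.
Only 1 left; Orchard Row takes them to reach 4.
Total = 6×1 + 20×9 + 8×3 + 10×2 + 17×4 = 298.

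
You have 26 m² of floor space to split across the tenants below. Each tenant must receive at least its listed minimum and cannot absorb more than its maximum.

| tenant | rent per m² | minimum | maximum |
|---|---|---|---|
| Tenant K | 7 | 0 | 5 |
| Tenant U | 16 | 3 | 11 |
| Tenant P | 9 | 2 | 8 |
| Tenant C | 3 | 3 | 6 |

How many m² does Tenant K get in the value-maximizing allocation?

Meeting every minimum uses 0+3+2+3 = 8 m², leaving 18.
Order the tenants by rent per m²: Tenant U 16 > Tenant P 9 > Tenant K 7 > Tenant C 3.
Give Tenant U 8 more to hit its cap of 11 → 10 left.
Tenant P: +6 to 8 (cap) → 4 left.
Tenant K: +4 (room for 5) → 4. Pool exhausted.

4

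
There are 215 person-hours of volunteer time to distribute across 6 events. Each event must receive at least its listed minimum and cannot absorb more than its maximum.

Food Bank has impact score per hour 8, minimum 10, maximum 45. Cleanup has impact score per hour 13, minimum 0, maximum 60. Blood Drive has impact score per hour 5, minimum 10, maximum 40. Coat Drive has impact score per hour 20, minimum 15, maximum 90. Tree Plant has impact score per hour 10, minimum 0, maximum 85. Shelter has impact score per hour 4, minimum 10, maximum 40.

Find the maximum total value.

3100

Meeting every minimum uses 10+0+10+15+0+10 = 45 person-hours, leaving 170.
Order the events by impact score per hour: Coat Drive 20 > Cleanup 13 > Tree Plant 10 > Food Bank 8 > Blood Drive 5 > Shelter 4.
Coat Drive takes 75 more to reach its cap of 90 — 95 left.
Cleanup takes 60 more to reach its cap of 60 — 35 left.
Tree Plant has room for 85 more but only 35 remain, so it gets 35.
Total = 8×10 + 13×60 + 5×10 + 20×90 + 10×35 + 4×10 = 3100.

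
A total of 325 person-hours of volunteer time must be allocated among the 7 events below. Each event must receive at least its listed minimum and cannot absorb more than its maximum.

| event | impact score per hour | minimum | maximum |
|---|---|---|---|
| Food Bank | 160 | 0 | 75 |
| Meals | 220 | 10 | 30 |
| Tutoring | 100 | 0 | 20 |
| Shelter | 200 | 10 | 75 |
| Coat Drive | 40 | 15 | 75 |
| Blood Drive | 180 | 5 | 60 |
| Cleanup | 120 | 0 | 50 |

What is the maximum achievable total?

Meeting every minimum uses 0+10+0+10+15+5+0 = 40 person-hours, leaving 285.
Rank by impact score per hour: Meals 220 > Shelter 200 > Blood Drive 180 > Food Bank 160 > Cleanup 120 > Tutoring 100 > Coat Drive 40.
Meals: +20 to 30 (cap) ; 265 left.
Shelter takes 65 more to reach its cap of 75 ; 200 left.
Blood Drive: +55 to 60 (cap) ; 145 left.
Give Food Bank 75 more to hit its cap of 75 ; 70 left.
Cleanup takes 50 more to reach its cap of 50 ; 20 left.
Tutoring: +20 to 20 (cap) ; 0 left.
Total = 160×75 + 220×30 + 100×20 + 200×75 + 40×15 + 180×60 + 120×50 = 53000.

53000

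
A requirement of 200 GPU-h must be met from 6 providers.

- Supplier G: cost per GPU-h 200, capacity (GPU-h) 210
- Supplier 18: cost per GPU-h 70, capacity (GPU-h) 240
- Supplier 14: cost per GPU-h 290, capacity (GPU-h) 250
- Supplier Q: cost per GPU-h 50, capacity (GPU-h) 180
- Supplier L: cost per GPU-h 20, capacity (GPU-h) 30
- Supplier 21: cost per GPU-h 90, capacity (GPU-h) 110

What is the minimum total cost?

9100

Use providers in increasing cost order.
Supplier L (20): use full 30 — 170 GPU-h to go.
Take 170 from Supplier Q at 50 to finish.
Supplier 18, Supplier 21, Supplier G, Supplier 14: unused.
Cost = 30×20 + 170×50 = 9100.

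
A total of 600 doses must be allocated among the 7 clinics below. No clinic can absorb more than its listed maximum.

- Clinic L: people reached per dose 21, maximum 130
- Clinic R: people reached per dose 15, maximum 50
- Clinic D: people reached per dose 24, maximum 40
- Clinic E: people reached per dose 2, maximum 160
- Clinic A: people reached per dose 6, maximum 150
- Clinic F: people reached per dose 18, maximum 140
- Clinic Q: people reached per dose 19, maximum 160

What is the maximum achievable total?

Order the clinics by people reached per dose: Clinic D 24 > Clinic L 21 > Clinic Q 19 > Clinic F 18 > Clinic R 15 > Clinic A 6 > Clinic E 2.
Give Clinic D 40 to hit its cap of 40 ; 560 left.
Clinic L: +130 to 130 (cap) ; 430 left.
Clinic Q: +160 to 160 (cap) ; 270 left.
Clinic F takes 140 to reach its cap of 140 ; 130 left.
Clinic R takes 50 to reach its cap of 50 ; 80 left.
Only 80 left; Clinic A takes them to reach 80.
Total = 21×130 + 15×50 + 24×40 + 6×80 + 18×140 + 19×160 = 10480.

10480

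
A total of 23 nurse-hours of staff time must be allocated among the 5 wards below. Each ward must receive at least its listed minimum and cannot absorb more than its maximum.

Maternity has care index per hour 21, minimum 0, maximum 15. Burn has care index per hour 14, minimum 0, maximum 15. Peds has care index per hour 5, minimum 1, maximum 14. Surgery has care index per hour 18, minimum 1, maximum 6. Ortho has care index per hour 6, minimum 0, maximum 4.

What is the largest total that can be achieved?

442

Meeting every minimum uses 0+0+1+1+0 = 2 nurse-hours, leaving 21.
Rank by care index per hour: Maternity 21 > Surgery 18 > Burn 14 > Ortho 6 > Peds 5.
Maternity takes 15 more to reach its cap of 15 — 6 left.
Give Surgery 5 more to hit its cap of 6 — 1 left.
Only 1 left; Burn takes them to reach 1.
Total = 21×15 + 14×1 + 5×1 + 18×6 = 442.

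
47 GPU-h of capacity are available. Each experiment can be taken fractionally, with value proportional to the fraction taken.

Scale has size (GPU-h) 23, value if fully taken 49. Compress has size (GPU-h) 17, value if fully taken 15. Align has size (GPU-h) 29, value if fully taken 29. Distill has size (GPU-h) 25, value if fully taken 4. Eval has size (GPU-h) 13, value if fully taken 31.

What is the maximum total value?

91

Best value per unit of size first: Eval 31/13≈2.38, Scale 49/23≈2.13, Align 29/29≈1, Compress 15/17≈0.882, Distill 4/25≈0.16.
Take all of Eval (13 GPU-h, value 31) → 34 GPU-h left.
Scale: take in full, 23 GPU-h for value 49 → 11 left.
Only 11 GPU-h remain; take 11/29 of Align for value 29×11/29 = 11.
Total value = 91.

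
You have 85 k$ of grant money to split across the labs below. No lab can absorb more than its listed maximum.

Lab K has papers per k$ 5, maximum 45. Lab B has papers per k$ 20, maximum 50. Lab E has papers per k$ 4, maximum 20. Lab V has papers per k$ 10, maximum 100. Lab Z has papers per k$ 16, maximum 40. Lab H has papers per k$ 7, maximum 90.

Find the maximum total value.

1560

Order the labs by papers per k$: Lab B 20 > Lab Z 16 > Lab V 10 > Lab H 7 > Lab K 5 > Lab E 4.
Lab B: +50 to 50 (cap) → 35 left.
Lab Z: +35 (room for 40) → 35. Pool exhausted.
Total = 20×50 + 16×35 = 1560.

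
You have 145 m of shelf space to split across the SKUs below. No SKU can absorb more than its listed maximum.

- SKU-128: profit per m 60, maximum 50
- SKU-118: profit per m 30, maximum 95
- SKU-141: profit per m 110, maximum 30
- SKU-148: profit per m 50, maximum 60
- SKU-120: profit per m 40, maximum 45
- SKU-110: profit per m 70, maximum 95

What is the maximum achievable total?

Rank by profit per m: SKU-141 110 > SKU-110 70 > SKU-128 60 > SKU-148 50 > SKU-120 40 > SKU-118 30.
Give SKU-141 30 to hit its cap of 30 → 115 left.
SKU-110 takes 95 to reach its cap of 95 → 20 left.
SKU-128 has room for 50 but only 20 remain, so it gets 20.
Total = 60×20 + 110×30 + 70×95 = 11150.

11150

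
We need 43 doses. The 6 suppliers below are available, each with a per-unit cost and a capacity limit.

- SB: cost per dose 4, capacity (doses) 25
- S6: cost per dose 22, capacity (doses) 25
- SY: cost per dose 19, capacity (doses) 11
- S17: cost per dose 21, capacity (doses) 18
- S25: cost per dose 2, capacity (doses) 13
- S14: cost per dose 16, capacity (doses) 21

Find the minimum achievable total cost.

Cheapest first:
S25 (2): use full 13 → 30 doses to go.
SB (4): use full 25 → 5 doses to go.
S14 at 16: take 5 of its 21 → requirement met.
SY, S17, S6: unused.
Cost = 13×2 + 25×4 + 5×16 = 206.

206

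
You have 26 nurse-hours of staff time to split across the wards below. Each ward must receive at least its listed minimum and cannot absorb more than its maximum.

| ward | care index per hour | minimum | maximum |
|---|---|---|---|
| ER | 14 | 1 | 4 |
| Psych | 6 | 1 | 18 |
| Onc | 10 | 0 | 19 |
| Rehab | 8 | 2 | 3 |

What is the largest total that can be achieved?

Meeting every minimum uses 1+1+0+2 = 4 nurse-hours, leaving 22.
Order the wards by care index per hour: ER 14 > Onc 10 > Rehab 8 > Psych 6.
ER: +3 to 4 (cap) ; 19 left.
Onc: +19 to 19 (cap) ; 0 left.
Total = 14×4 + 6×1 + 10×19 + 8×2 = 268.

268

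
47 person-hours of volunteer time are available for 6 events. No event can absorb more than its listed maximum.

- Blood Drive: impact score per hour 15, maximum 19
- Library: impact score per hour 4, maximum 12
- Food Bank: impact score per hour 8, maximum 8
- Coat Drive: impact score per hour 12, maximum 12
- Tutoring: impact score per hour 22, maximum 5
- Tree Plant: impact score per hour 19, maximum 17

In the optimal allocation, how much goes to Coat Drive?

6

Order the events by impact score per hour: Tutoring 22 > Tree Plant 19 > Blood Drive 15 > Coat Drive 12 > Food Bank 8 > Library 4.
Give Tutoring 5 to hit its cap of 5 ; 42 left.
Give Tree Plant 17 to hit its cap of 17 ; 25 left.
Give Blood Drive 19 to hit its cap of 19 ; 6 left.
Coat Drive has room for 12 but only 6 remain, so it gets 6.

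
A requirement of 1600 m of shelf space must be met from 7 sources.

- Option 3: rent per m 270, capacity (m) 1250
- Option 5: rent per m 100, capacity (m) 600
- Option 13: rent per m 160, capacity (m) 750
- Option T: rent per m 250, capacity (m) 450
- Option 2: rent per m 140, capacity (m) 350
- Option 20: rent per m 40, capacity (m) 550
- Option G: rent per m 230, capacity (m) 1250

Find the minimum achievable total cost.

Cheapest first:
Option 20 at 40: take all 550 m ; 1050 still needed.
Option 5 (100): use full 600 ; 450 m to go.
Option 2 at 140: take all 350 m ; 100 still needed.
Option 13 (160): take the remaining 100 ; done.
Option G, Option T, Option 3: unused.
Cost = 550×40 + 600×100 + 350×140 + 100×160 = 147000.

147000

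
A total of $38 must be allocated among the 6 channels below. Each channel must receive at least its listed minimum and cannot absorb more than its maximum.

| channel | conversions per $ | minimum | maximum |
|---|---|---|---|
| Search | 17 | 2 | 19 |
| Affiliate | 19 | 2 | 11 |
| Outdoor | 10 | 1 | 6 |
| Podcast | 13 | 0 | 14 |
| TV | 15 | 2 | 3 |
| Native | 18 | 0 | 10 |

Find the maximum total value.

667

Meeting every minimum uses 2+2+1+0+2+0 = 7 $, leaving 31.
Highest conversions per $ first: Affiliate 19 > Native 18 > Search 17 > TV 15 > Podcast 13 > Outdoor 10.
Affiliate: +9 to 11 (cap) ; 22 left.
Give Native 10 more to hit its cap of 10 ; 12 left.
Search has room for 17 more but only 12 remain, so it gets 14.
Total = 17×14 + 19×11 + 10×1 + 15×2 + 18×10 = 667.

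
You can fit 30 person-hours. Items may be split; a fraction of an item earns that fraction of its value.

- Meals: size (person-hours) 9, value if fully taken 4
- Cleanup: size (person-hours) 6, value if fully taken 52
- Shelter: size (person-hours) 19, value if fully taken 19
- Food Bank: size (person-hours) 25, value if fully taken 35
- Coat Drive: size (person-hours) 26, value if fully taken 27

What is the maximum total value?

Best value per unit of size first: Cleanup 52/6≈8.67, Food Bank 35/25≈1.4, Coat Drive 27/26≈1.04, Shelter 19/19≈1, Meals 4/9≈0.444.
All 6 person-hours of Cleanup fit (value 52) → 24 remain.
24 person-hours left: a 24/25 share of Food Bank gives 35×24/25 = 33.6.
Total value = 85.6.

85.6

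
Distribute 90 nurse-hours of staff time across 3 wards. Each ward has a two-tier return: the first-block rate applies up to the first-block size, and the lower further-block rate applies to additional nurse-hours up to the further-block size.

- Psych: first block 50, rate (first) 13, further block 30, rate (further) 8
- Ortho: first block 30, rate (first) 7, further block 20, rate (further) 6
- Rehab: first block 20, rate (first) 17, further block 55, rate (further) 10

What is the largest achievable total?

1190

Rank every tier by rate: Rehab/T1 17 > Psych/T1 13 > Rehab/T2 10 > Psych/T2 8 > Ortho/T1 7 > Ortho/T2 6.
Rehab T1 at 17: fill all 20 — 70 left.
Fill Psych T1 block (50 at 13) — 20 left.
20 remain; put them into Rehab T2 at 10.
Total = 17×20 + 13×50 + 10×20 = 1190.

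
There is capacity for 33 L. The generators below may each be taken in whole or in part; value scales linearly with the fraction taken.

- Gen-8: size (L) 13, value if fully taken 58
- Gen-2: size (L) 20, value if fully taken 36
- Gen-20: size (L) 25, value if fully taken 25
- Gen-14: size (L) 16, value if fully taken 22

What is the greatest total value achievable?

Best value per unit of size first: Gen-8 58/13≈4.46, Gen-2 36/20≈1.8, Gen-14 22/16≈1.38, Gen-20 25/25≈1.
Take all of Gen-8 (13 L, value 58) → 20 L left.
Gen-2: take in full, 20 L for value 36 → 0 left.
Total value = 94.

94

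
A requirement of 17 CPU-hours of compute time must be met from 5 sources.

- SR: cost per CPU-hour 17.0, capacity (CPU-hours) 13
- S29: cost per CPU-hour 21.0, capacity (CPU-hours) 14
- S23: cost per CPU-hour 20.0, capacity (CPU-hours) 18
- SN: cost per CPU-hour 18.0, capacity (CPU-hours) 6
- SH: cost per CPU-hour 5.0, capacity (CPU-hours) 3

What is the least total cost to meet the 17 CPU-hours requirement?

254

Fill from the cheapest source first.
SH at 5.0: take all 3 CPU-hours ; 14 still needed.
Take 13 from SR at 17.0 ; need 1 more.
SN (18.0): take the remaining 1 ; done.
S23, S29: unused.
Cost = 3×5.0 + 13×17.0 + 1×18.0 = 254.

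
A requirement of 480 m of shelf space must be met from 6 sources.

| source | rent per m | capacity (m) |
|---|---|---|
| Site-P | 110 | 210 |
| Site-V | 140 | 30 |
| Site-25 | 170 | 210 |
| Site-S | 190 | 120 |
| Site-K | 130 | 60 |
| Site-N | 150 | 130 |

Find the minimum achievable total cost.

Use sources in increasing cost order.
Site-P (110): use full 210 ; 270 m to go.
Site-K (130): use full 60 ; 210 m to go.
Take 30 from Site-V at 140 ; need 180 more.
Site-N (150): use full 130 ; 50 m to go.
Site-25 at 170: take 50 of its 210 ; requirement met.
Site-S: unused.
Cost = 210×110 + 60×130 + 30×140 + 130×150 + 50×170 = 63100.

63100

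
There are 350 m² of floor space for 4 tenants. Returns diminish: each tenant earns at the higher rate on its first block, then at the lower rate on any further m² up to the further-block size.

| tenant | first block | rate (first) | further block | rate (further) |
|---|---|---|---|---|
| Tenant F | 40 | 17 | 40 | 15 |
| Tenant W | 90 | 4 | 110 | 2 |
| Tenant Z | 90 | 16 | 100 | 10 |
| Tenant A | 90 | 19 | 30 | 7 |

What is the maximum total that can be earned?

5330

Treat each block as its own option and order by rate: Tenant A/T1 19 > Tenant F/T1 17 > Tenant Z/T1 16 > Tenant F/T2 15 > Tenant Z/T2 10 > Tenant A/T2 7 > Tenant W/T1 4 > Tenant W/T2 2.
Tenant A T1 at 19: fill all 90 ; 260 left.
Tenant F T1 at 17: fill all 40 ; 220 left.
Fill Tenant Z T1 block (90 at 16) ; 130 left.
Tenant F T2 at 15: fill all 40 ; 90 left.
Tenant Z T2 at 10: only 90 left, fill 90.
Total = 19×90 + 17×40 + 16×90 + 15×40 + 10×90 = 5330.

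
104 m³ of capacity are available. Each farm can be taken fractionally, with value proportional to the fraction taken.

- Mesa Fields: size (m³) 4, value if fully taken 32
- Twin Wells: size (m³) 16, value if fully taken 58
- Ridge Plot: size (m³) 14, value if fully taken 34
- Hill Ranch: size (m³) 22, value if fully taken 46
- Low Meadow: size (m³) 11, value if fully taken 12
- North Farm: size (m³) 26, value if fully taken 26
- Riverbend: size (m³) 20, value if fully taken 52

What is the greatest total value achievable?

Rank by value-to-size ratio: Mesa Fields 32/4≈8, Twin Wells 58/16≈3.62, Riverbend 52/20≈2.6, Ridge Plot 34/14≈2.43, Hill Ranch 46/22≈2.09, Low Meadow 12/11≈1.09, North Farm 26/26≈1.
All 4 m³ of Mesa Fields fit (value 32) ; 100 remain.
Take all of Twin Wells (16 m³, value 58) ; 84 m³ left.
Riverbend: take in full, 20 m³ for value 52 ; 64 left.
All 14 m³ of Ridge Plot fit (value 34) ; 50 remain.
Take all of Hill Ranch (22 m³, value 46) ; 28 m³ left.
All 11 m³ of Low Meadow fit (value 12) ; 17 remain.
Only 17 m³ remain; take 17/26 of North Farm for value 26×17/26 = 17.
Total value = 251.

251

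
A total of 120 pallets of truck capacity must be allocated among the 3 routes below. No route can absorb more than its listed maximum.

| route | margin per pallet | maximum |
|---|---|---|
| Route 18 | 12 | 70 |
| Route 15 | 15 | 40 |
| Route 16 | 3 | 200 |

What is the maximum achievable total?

1470

Rank by margin per pallet: Route 15 15 > Route 18 12 > Route 16 3.
Give Route 15 40 to hit its cap of 40 ; 80 left.
Route 18 takes 70 to reach its cap of 70 ; 10 left.
Route 16 has room for 200 but only 10 remain, so it gets 10.
Total = 12×70 + 15×40 + 3×10 = 1470.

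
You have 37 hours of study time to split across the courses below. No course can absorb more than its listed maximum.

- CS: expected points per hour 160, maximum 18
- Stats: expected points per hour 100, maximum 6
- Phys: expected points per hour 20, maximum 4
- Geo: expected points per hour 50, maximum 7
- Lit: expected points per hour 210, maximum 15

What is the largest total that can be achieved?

Order the courses by expected points per hour: Lit 210 > CS 160 > Stats 100 > Geo 50 > Phys 20.
Give Lit 15 to hit its cap of 15 ; 22 left.
CS takes 18 to reach its cap of 18 ; 4 left.
Only 4 left; Stats takes them to reach 4.
Total = 160×18 + 100×4 + 210×15 = 6430.

6430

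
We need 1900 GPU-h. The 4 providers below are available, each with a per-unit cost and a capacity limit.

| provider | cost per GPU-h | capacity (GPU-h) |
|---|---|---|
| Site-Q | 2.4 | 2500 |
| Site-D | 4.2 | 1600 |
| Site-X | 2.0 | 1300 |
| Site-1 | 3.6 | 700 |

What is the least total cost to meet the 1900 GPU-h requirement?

4040

Fill from the cheapest provider first.
Site-X at 2.0: take all 1300 GPU-h ; 600 still needed.
Site-Q at 2.4: take 600 of its 2500 ; requirement met.
Site-1, Site-D: unused.
Cost = 1300×2.0 + 600×2.4 = 4040.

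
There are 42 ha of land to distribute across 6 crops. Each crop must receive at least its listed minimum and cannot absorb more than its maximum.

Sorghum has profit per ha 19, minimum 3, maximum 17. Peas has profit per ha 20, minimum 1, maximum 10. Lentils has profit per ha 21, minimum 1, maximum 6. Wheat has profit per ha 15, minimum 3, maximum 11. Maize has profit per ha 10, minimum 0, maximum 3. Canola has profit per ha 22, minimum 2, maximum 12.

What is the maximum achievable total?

844

Meeting every minimum uses 3+1+1+3+0+2 = 10 ha, leaving 32.
Order the crops by profit per ha: Canola 22 > Lentils 21 > Peas 20 > Sorghum 19 > Wheat 15 > Maize 10.
Canola takes 10 more to reach its cap of 12 → 22 left.
Give Lentils 5 more to hit its cap of 6 → 17 left.
Peas takes 9 more to reach its cap of 10 → 8 left.
Only 8 left; Sorghum takes them to reach 11.
Total = 19×11 + 20×10 + 21×6 + 15×3 + 22×12 = 844.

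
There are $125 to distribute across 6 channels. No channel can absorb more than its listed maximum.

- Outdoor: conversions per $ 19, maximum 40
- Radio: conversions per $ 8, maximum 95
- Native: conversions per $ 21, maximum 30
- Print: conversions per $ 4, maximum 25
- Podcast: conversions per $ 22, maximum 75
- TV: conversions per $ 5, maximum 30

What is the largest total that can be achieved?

2660

Order the channels by conversions per $: Podcast 22 > Native 21 > Outdoor 19 > Radio 8 > TV 5 > Print 4.
Podcast: +75 to 75 (cap) → 50 left.
Native: +30 to 30 (cap) → 20 left.
Only 20 left; Outdoor takes them to reach 20.
Total = 19×20 + 21×30 + 22×75 = 2660.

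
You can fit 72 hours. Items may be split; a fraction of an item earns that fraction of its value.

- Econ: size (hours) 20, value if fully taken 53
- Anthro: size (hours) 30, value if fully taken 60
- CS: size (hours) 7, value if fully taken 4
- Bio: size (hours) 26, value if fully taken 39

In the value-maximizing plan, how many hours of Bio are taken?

22

Best value per unit of size first: Econ 53/20≈2.65, Anthro 60/30≈2, Bio 39/26≈1.5, CS 4/7≈0.571.
Econ: take in full, 20 hours for value 53 ; 52 left.
All 30 hours of Anthro fit (value 60) ; 22 remain.
Fill the last 22 hours with part of Bio: 22/26 of it earns 33.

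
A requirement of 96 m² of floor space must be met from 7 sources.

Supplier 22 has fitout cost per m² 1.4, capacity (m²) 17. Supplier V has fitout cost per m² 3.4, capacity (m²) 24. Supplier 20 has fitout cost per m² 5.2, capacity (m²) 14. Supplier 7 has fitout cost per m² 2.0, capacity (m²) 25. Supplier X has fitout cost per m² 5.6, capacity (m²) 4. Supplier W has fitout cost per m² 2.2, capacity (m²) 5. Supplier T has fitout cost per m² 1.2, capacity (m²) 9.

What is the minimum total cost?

261.2

Cheapest first:
Take 9 from Supplier T at 1.2 ; need 87 more.
Supplier 22 at 1.4: take all 17 m² ; 70 still needed.
Supplier 7 at 2.0: take all 25 m² ; 45 still needed.
Supplier W at 2.2: take all 5 m² ; 40 still needed.
Supplier V at 3.4: take all 24 m² ; 16 still needed.
Take 14 from Supplier 20 at 5.2 ; need 2 more.
Supplier X (5.6): take the remaining 2 ; done.
Cost = 9×1.2 + 17×1.4 + 25×2.0 + 5×2.2 + 24×3.4 + 14×5.2 + 2×5.6 = 261.2.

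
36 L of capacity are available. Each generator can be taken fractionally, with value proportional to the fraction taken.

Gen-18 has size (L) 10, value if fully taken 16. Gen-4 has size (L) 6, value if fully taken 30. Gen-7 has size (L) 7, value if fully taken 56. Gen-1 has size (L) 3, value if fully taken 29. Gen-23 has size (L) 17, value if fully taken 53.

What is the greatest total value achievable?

172.8

Rank by value-to-size ratio: Gen-1 29/3≈9.67, Gen-7 56/7≈8, Gen-4 30/6≈5, Gen-23 53/17≈3.12, Gen-18 16/10≈1.6.
All 3 L of Gen-1 fit (value 29) → 33 remain.
Gen-7: take in full, 7 L for value 56 → 26 left.
Take all of Gen-4 (6 L, value 30) → 20 L left.
All 17 L of Gen-23 fit (value 53) → 3 remain.
3 L left: a 3/10 share of Gen-18 gives 16×3/10 = 4.8.
Total value = 172.8.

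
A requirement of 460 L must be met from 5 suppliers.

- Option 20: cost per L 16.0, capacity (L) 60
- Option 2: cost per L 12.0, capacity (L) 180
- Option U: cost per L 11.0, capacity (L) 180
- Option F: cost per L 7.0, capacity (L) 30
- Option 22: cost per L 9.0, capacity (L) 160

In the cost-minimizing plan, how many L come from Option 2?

90

Use suppliers in increasing cost order.
Take 30 from Option F at 7.0 — need 430 more.
Option 22 (9.0): use full 160 — 270 L to go.
Option U at 11.0: take all 180 L — 90 still needed.
Option 2 (12.0): take the remaining 90 — done.
Option 20: unused.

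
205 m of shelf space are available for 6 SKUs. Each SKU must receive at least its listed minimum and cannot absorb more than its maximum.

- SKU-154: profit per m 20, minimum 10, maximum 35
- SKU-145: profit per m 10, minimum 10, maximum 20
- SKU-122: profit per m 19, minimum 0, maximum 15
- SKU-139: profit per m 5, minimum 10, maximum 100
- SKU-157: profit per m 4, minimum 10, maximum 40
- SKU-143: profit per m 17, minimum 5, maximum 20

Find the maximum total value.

2085

Meeting every minimum uses 10+10+0+10+10+5 = 45 m, leaving 160.
Rank by profit per m: SKU-154 20 > SKU-122 19 > SKU-143 17 > SKU-145 10 > SKU-139 5 > SKU-157 4.
Give SKU-154 25 more to hit its cap of 35 — 135 left.
SKU-122 takes 15 more to reach its cap of 15 — 120 left.
SKU-143: +15 to 20 (cap) — 105 left.
SKU-145 takes 10 more to reach its cap of 20 — 95 left.
Give SKU-139 90 more to hit its cap of 100 — 5 left.
SKU-157 has room for 30 more but only 5 remain, so it gets 15.
Total = 20×35 + 10×20 + 19×15 + 5×100 + 4×15 + 17×20 = 2085.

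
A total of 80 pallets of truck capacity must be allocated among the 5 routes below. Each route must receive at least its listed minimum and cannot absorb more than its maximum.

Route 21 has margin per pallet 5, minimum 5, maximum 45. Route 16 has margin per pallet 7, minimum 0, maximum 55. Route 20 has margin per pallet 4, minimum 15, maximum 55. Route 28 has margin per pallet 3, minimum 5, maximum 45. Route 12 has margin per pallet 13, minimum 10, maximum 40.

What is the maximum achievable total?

Meeting every minimum uses 5+0+15+5+10 = 35 pallets, leaving 45.
Rank by margin per pallet: Route 12 13 > Route 16 7 > Route 21 5 > Route 20 4 > Route 28 3.
Give Route 12 30 more to hit its cap of 40 → 15 left.
Route 16: +15 (room for 55) → 15. Pool exhausted.
Total = 5×5 + 7×15 + 4×15 + 3×5 + 13×40 = 725.

725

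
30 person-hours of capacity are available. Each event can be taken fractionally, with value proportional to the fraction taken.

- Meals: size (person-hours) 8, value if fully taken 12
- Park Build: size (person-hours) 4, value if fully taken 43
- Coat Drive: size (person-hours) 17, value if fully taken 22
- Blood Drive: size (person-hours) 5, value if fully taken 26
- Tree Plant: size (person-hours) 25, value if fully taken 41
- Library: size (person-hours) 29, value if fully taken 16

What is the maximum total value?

103.44

Rank by value-to-size ratio: Park Build 43/4≈10.8, Blood Drive 26/5≈5.2, Tree Plant 41/25≈1.64, Meals 12/8≈1.5, Coat Drive 22/17≈1.29, Library 16/29≈0.552.
Take all of Park Build (4 person-hours, value 43) — 26 person-hours left.
Take all of Blood Drive (5 person-hours, value 26) — 21 person-hours left.
21 person-hours left: a 21/25 share of Tree Plant gives 41×21/25 = 34.44.
Total value = 103.44.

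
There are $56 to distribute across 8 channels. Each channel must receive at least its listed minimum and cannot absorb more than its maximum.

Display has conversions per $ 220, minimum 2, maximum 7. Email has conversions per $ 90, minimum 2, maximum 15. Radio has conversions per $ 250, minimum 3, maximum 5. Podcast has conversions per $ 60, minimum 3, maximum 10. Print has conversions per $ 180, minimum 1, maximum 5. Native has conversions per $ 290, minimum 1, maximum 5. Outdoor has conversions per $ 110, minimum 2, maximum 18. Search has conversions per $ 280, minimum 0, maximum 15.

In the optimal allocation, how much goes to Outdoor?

Meeting every minimum uses 2+2+3+3+1+1+2+0 = 14 $, leaving 42.
Rank by conversions per $: Native 290 > Search 280 > Radio 250 > Display 220 > Print 180 > Outdoor 110 > Email 90 > Podcast 60.
Give Native 4 more to hit its cap of 5 → 38 left.
Search: +15 to 15 (cap) → 23 left.
Radio: +2 to 5 (cap) → 21 left.
Display: +5 to 7 (cap) → 16 left.
Give Print 4 more to hit its cap of 5 → 12 left.
Outdoor: +12 (room for 16) → 14. Pool exhausted.

14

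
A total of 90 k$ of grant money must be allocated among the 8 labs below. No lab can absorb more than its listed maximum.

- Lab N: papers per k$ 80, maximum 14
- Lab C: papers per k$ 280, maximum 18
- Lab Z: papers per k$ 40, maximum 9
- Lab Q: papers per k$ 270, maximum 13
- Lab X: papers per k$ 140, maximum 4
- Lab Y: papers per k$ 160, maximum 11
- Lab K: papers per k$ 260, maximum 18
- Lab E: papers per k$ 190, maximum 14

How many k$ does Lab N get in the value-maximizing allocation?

12

Highest papers per k$ first: Lab C 280 > Lab Q 270 > Lab K 260 > Lab E 190 > Lab Y 160 > Lab X 140 > Lab N 80 > Lab Z 40.
Give Lab C 18 to hit its cap of 18 → 72 left.
Give Lab Q 13 to hit its cap of 13 → 59 left.
Give Lab K 18 to hit its cap of 18 → 41 left.
Give Lab E 14 to hit its cap of 14 → 27 left.
Give Lab Y 11 to hit its cap of 11 → 16 left.
Lab X: +4 to 4 (cap) → 12 left.
Lab N: +12 (room for 14) → 12. Pool exhausted.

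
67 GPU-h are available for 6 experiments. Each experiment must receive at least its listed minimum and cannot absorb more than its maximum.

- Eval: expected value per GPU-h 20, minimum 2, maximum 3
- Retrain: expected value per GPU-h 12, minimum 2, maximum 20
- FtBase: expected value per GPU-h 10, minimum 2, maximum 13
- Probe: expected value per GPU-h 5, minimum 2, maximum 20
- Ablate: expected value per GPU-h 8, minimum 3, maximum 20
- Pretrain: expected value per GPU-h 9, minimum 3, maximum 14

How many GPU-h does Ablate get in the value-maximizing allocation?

Meeting every minimum uses 2+2+2+2+3+3 = 14 GPU-h, leaving 53.
Order the experiments by expected value per GPU-h: Eval 20 > Retrain 12 > FtBase 10 > Pretrain 9 > Ablate 8 > Probe 5.
Give Eval 1 more to hit its cap of 3 → 52 left.
Retrain: +18 to 20 (cap) → 34 left.
FtBase: +11 to 13 (cap) → 23 left.
Give Pretrain 11 more to hit its cap of 14 → 12 left.
Ablate has room for 17 more but only 12 remain, so it gets 15.

15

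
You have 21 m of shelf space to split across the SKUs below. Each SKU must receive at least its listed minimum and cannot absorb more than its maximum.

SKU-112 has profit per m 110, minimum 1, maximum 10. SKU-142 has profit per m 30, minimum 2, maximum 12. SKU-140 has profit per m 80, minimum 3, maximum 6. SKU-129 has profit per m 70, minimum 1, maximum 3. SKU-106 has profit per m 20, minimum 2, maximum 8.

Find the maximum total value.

Meeting every minimum uses 1+2+3+1+2 = 9 m, leaving 12.
Order the SKUs by profit per m: SKU-112 110 > SKU-140 80 > SKU-129 70 > SKU-142 30 > SKU-106 20.
SKU-112 takes 9 more to reach its cap of 10 → 3 left.
Give SKU-140 3 more to hit its cap of 6 → 0 left.
Total = 110×10 + 30×2 + 80×6 + 70×1 + 20×2 = 1750.

1750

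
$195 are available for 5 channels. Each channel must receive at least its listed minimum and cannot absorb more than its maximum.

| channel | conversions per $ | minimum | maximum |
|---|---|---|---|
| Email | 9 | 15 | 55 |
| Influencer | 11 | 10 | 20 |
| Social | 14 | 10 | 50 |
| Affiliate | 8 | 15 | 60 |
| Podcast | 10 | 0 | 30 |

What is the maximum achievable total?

Meeting every minimum uses 15+10+10+15+0 = 50 $, leaving 145.
Order the channels by conversions per $: Social 14 > Influencer 11 > Podcast 10 > Email 9 > Affiliate 8.
Social takes 40 more to reach its cap of 50 → 105 left.
Influencer takes 10 more to reach its cap of 20 → 95 left.
Podcast takes 30 more to reach its cap of 30 → 65 left.
Give Email 40 more to hit its cap of 55 → 25 left.
Affiliate: +25 (room for 45) → 40. Pool exhausted.
Total = 9×55 + 11×20 + 14×50 + 8×40 + 10×30 = 2035.

2035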